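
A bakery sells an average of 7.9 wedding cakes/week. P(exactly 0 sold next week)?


Poisson(λ=7.9): P(X=0) = e^(-λ)×λ^k/k!
= e^(-7.9) × 7.9^0 / 0!
≈ 0.0003707435405 × 1 / 1 ≈ 0.000371

P(X=0) ≈ 0.000371 ≈ 0.04%


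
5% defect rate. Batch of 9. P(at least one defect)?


P(all good) = (19/20)^9 = 322687697779/512000000000
P(≥1 defect) = 189312302221/512000000000

P = 189312302221/512000000000 ≈ 36.98%


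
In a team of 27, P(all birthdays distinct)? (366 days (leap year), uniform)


P(all different) = Π(366-i)/366 for i=0..26
= (366/366)×(365/366)×...×(340/366)
= 0.374173

P ≈ 0.3742 ≈ 37.42%


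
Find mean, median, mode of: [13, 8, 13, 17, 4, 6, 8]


Sorted: [4, 6, 8, 8, 13, 13, 17]
Mean = 69/7
Median = 8
Freq: {13: 2, 8: 2, 17: 1, 4: 1, 6: 1}
Mode: [8, 13]

Mean=69/7, Median=8, Mode=[8, 13]


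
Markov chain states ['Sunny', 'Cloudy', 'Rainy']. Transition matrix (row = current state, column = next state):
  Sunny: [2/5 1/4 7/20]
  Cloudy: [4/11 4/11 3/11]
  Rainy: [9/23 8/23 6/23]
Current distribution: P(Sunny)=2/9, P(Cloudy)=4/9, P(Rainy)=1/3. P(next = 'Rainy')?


P(next=Rainy) = Σᵢ P(now=i)×P(i→Rainy)
= 2/9×7/20 + 4/9×3/11 + 1/3×6/23
= 7/90 + 4/33 + 2/23 = 6511/22770

P = 6511/22770 ≈ 0.2859


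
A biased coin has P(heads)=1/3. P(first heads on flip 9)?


Geometric: P(X=9) = (1-p)^(k-1)×p = (2/3)^8×1/3 = 256/19683

P(X=9) = 256/19683 ≈ 1.30%


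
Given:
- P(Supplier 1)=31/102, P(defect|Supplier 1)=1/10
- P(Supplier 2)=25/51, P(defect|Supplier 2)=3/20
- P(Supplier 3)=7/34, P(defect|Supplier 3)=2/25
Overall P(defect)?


P(B) = Σ P(B|Aᵢ)×P(Aᵢ)
  1/10×31/102 = 31/1020
  3/20×25/51 = 5/68
  2/25×7/34 = 7/425
Sum = 307/2550

P(defect) = 307/2550 ≈ 12.04%


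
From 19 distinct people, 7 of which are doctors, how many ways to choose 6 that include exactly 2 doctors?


Choose 2 of the 7 doctors and 4 of the other 12 people:
C(7,2)×C(12,4) = 21×495 = 10395

10395


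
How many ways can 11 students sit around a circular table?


Circular arrangements of 11 distinct objects: fix one position to break rotational symmetry.
(n-1)! = 10! = 3628800

3628800


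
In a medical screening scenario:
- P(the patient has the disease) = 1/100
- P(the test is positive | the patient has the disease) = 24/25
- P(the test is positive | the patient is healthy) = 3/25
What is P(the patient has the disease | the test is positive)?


Using Bayes' theorem:
P(A|B) = P(B|A)·P(A) / P(B)

P(the test is positive) = 24/25 × 1/100 + 3/25 × 99/100
= 6/625 + 297/2500 = 321/2500

P(the patient has the disease|the test is positive) = (6/625) / (321/2500) = 8/107

P(the patient has the disease|the test is positive) = 8/107 ≈ 7.48%


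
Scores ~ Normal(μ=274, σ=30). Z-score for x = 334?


z = (x - μ)/σ = (334 - 274)/30 = 2.0

z = 2.0


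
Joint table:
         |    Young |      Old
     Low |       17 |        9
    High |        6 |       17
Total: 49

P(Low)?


P(Low) = (17+9)/49 = 26/49

P(Low) = 26/49 ≈ 53.06%


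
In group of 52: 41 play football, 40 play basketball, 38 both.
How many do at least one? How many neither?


|A∪B| = 41+40-38 = 43
Neither = 52-43 = 9

At least one: 43; Neither: 9


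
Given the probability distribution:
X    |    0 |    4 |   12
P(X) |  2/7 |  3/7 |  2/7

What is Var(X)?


E[X] = 36/7
E[X²] = 48
Var(X) = E[X²] - (E[X])² = 48 - 1296/49 = 1056/49

Var(X) = 1056/49 ≈ 21.5510


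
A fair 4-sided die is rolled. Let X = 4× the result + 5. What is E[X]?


E[die] = (1+4)/2 = 5/2
E[X] = 4×5/2 + 5 = 15

E[X] = 15


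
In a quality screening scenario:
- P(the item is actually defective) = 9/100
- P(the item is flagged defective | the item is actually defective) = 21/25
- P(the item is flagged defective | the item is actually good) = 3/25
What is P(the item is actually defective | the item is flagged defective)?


Using Bayes' theorem:
P(A|B) = P(B|A)·P(A) / P(B)

P(the item is flagged defective) = 21/25 × 9/100 + 3/25 × 91/100
= 189/2500 + 273/2500 = 231/1250

P(the item is actually defective|the item is flagged defective) = (189/2500) / (231/1250) = 9/22

P(the item is actually defective|the item is flagged defective) = 9/22 ≈ 40.91%


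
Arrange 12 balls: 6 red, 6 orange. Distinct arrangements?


12!/(6!×6!) = 924

924


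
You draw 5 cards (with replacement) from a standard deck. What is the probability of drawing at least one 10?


P(not a 10) = 48/52 = 12/13
P(none in 5 draws) = (12/13)^5 = 248832/371293
P(≥1 10) = 1 - 248832/371293 = 122461/371293

P = 122461/371293 ≈ 32.98%


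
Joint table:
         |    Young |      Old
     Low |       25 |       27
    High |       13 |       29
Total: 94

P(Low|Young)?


P(Low|Young) = 25/(25+13) = 25/38

P = 25/38 ≈ 65.79%


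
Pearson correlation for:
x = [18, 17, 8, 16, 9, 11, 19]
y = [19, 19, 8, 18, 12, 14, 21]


n=7, Σx=98, Σy=111, Σxy=1678, Σx²=1496, Σy²=1891
r = (7×1678 - 98×111)/√((7×1496 - 98²)(7×1891 - 111²))
= 868/√(868×916) = 868/√795088 ≈ 868/891.6771 ≈ 0.9734

r ≈ 0.9734


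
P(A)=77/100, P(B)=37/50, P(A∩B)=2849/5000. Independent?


P(A)×P(B) = 2849/5000
P(A∩B) = 2849/5000
Equal ✓ → Independent

Yes, independent


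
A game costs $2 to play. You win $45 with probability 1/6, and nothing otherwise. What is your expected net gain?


E[gain] = (45-2)×1/6 + (-2)×5/6
= 43/6 - 5/3 = 11/2

Expected net gain = $11/2 ≈ $5.50


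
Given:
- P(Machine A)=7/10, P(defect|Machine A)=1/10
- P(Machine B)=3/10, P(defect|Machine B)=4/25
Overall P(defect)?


P(B) = Σ P(B|Aᵢ)×P(Aᵢ)
  1/10×7/10 = 7/100
  4/25×3/10 = 6/125
Sum = 59/500

P(defect) = 59/500 ≈ 11.80%


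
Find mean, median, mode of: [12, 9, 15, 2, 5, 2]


Sorted: [2, 2, 5, 9, 12, 15]
Mean = 45/6 = 15/2
Median = 7
Freq: {12: 1, 9: 1, 15: 1, 2: 2, 5: 1}
Mode: [2]

Mean=15/2, Median=7, Mode=2


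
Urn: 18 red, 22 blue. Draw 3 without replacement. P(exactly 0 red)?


Hypergeometric: C(18,0)×C(22,3)/C(40,3)
= 1×1540/9880 = 77/494

P(X=0) = 77/494 ≈ 15.59%


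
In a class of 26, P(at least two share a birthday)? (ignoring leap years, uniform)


P(all different) = Π(365-i)/365 for i=0..25
= 0.401759
P(match) = 1 - 0.401759 = 0.598241

P ≈ 0.5982 ≈ 59.82%


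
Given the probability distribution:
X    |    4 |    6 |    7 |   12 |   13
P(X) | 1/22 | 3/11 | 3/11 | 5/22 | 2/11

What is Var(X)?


E[X] = 97/11
E[X²] = 961/11
Var(X) = E[X²] - (E[X])² = 961/11 - 9409/121 = 1162/121

Var(X) = 1162/121 ≈ 9.6033


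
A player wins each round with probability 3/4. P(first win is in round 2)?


Geometric: P(X=2) = (1-p)^(k-1)×p = (1/4)^1×3/4 = 3/16

P(X=2) = 3/16 ≈ 18.75%


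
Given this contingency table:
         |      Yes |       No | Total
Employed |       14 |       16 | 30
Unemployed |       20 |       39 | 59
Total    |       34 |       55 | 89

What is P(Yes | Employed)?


P(Yes | Employed) = 14/(14+16) = 14/30 = 7/15

P(Yes|Employed) = 7/15 ≈ 46.67%


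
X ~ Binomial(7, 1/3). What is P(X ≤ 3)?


P(X ≤ 3) = Σ P(X=i) for i=0..3
P(X=0) = 128/2187
P(X=1) = 448/2187
P(X=2) = 224/729
P(X=3) = 560/2187
Sum = 1808/2187

P(X ≤ 3) = 1808/2187 ≈ 82.67%


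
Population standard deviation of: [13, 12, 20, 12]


Mean = 57/4
  (13-57/4)²=25/16
  (12-57/4)²=81/16
  (20-57/4)²=529/16
  (12-57/4)²=81/16
Σ(x-μ)² = 179/4
σ² = (179/4)/4 = 179/16

σ = √(179/16) ≈ 3.3448


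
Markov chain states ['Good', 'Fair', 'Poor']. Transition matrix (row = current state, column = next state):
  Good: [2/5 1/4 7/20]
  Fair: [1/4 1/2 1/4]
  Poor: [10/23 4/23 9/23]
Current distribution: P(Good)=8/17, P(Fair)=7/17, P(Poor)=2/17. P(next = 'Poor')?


P(next=Poor) = Σᵢ P(now=i)×P(i→Poor)
= 8/17×7/20 + 7/17×1/4 + 2/17×9/23
= 14/85 + 7/68 + 18/391 = 2453/7820

P = 2453/7820 ≈ 0.3137


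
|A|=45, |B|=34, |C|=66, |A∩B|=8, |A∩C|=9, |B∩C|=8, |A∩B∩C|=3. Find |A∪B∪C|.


|A∪B∪C| = 45+34+66-8-9-8+3 = 123

|A∪B∪C| = 123


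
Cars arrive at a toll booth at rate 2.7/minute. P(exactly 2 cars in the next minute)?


Poisson(λ=2.7): P(X=2) = e^(-λ)×λ^k/k!
= e^(-2.7) × 2.7^2 / 2!
≈ 0.06720551274 × 7.29 / 2 ≈ 0.244964

P(X=2) ≈ 0.244964 ≈ 24.50%


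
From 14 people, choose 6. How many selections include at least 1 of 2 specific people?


Complement: C(14,6) - C(12,6) = 3003 - 924 = 2079

2079


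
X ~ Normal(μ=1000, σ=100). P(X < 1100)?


z = (1100-1000)/100 = 1.0
P(Z < 1.0) = 0.8413

P(X < 1100) ≈ 0.8413


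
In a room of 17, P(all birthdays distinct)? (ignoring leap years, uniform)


P(all different) = Π(365-i)/365 for i=0..16
= (365/365)×(364/365)×...×(349/365)
= 0.684992

P ≈ 0.6850 ≈ 68.50%


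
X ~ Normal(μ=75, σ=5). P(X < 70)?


z = (70-75)/5 = -1.0
P(Z < -1.0) = 0.1587

P(X < 70) ≈ 0.1587


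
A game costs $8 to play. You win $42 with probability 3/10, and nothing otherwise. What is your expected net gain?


E[gain] = (42-8)×3/10 + (-8)×7/10
= 51/5 - 28/5 = 23/5

Expected net gain = $23/5 ≈ $4.60


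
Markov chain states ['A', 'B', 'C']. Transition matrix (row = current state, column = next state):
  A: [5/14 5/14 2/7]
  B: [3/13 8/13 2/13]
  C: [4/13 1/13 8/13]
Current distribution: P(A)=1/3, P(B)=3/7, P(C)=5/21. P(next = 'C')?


P(next=C) = Σᵢ P(now=i)×P(i→C)
= 1/3×2/7 + 3/7×2/13 + 5/21×8/13
= 2/21 + 6/91 + 40/273 = 4/13

P = 4/13 ≈ 0.3077


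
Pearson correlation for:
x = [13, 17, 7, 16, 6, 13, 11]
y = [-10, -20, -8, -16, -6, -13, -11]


n=7, Σx=83, Σy=-84, Σxy=-1108, Σx²=1089, Σy²=1146
r = (7×(-1108) - 83×(-84))/√((7×1089 - 83²)(7×1146 - (-84)²))
= -784/√(734×966) = -784/√709044 ≈ -784/842.0475 ≈ -0.9311

r ≈ -0.9311


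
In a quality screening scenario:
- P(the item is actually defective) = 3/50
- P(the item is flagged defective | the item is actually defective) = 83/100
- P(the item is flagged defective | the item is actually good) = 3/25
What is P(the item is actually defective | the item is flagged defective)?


Using Bayes' theorem:
P(A|B) = P(B|A)·P(A) / P(B)

P(the item is flagged defective) = 83/100 × 3/50 + 3/25 × 47/50
= 249/5000 + 141/1250 = 813/5000

P(the item is actually defective|the item is flagged defective) = (249/5000) / (813/5000) = 83/271

P(the item is actually defective|the item is flagged defective) = 83/271 ≈ 30.63%


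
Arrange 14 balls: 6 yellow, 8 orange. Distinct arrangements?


14!/(6!×8!) = 3003

3003


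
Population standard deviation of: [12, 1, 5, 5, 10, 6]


Mean = 39/6 = 13/2
  (12-13/2)²=121/4
  (1-13/2)²=121/4
  (5-13/2)²=9/4
  (5-13/2)²=9/4
  (10-13/2)²=49/4
  (6-13/2)²=1/4
Σ(x-μ)² = 155/2
σ² = (155/2)/6 = 155/12

σ = √(155/12) ≈ 3.5940


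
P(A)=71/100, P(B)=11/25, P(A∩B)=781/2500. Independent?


P(A)×P(B) = 781/2500
P(A∩B) = 781/2500
Equal ✓ → Independent

Yes, independent


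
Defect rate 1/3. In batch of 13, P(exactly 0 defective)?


Binomial: P(X=0) = C(13,0)×p^0×(1-p)^13
= 1 × 1 × 8192/1594323 = 8192/1594323

P(X=0) = 8192/1594323 ≈ 0.51%


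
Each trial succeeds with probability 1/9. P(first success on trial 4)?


Geometric: P(X=4) = (1-p)^(k-1)×p = (8/9)^3×1/9 = 512/6561

P(X=4) = 512/6561 ≈ 7.80%


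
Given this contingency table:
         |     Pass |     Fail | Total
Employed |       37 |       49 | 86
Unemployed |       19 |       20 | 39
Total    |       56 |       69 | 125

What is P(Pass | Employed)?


P(Pass | Employed) = 37/(37+49) = 37/86

P(Pass|Employed) = 37/86 ≈ 43.02%


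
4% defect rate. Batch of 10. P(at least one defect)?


P(all good) = (24/25)^10 = 63403380965376/95367431640625
P(≥1 defect) = 31964050675249/95367431640625

P = 31964050675249/95367431640625 ≈ 33.52%


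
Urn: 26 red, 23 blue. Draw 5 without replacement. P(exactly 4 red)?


Hypergeometric: C(26,4)×C(23,1)/C(49,5)
= 14950×23/1906884 = 7475/41454

P(X=4) = 7475/41454 ≈ 18.03%


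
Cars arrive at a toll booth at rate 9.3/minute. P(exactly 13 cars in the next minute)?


Poisson(λ=9.3): P(X=13) = e^(-λ)×λ^k/k!
= e^(-9.3) × 9.3^13 / 13!
≈ 9.142423148e-05 × 3.89294556656e+12 / 6227020800 ≈ 0.057156

P(X=13) ≈ 0.057156 ≈ 5.72%


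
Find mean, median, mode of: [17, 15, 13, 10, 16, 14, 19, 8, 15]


Sorted: [8, 10, 13, 14, 15, 15, 16, 17, 19]
Mean = 127/9
Median = 15
Freq: {17: 1, 15: 2, 13: 1, 10: 1, 16: 1, 14: 1, 19: 1, 8: 1}
Mode: [15]

Mean=127/9, Median=15, Mode=15


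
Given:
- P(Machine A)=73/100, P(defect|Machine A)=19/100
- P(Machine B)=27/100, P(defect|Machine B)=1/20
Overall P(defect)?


P(B) = Σ P(B|Aᵢ)×P(Aᵢ)
  19/100×73/100 = 1387/10000
  1/20×27/100 = 27/2000
Sum = 761/5000

P(defect) = 761/5000 ≈ 15.22%


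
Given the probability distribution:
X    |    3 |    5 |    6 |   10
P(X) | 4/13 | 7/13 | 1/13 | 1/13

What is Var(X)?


E[X] = 63/13
E[X²] = 347/13
Var(X) = E[X²] - (E[X])² = 347/13 - 3969/169 = 542/169

Var(X) = 542/169 ≈ 3.2071


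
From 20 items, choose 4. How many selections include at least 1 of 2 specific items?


Complement: C(20,4) - C(18,4) = 4845 - 3060 = 1785

1785


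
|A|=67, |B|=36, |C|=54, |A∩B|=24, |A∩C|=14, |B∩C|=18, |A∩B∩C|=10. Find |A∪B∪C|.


|A∪B∪C| = 67+36+54-24-14-18+10 = 111

|A∪B∪C| = 111


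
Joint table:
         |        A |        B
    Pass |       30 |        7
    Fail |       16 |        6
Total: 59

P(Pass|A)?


P(Pass|A) = 30/(30+16) = 30/46 = 15/23

P = 15/23 ≈ 65.22%


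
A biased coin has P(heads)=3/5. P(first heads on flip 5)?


Geometric: P(X=5) = (1-p)^(k-1)×p = (2/5)^4×3/5 = 48/3125

P(X=5) = 48/3125 ≈ 1.54%


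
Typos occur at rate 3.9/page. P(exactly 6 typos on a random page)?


Poisson(λ=3.9): P(X=6) = e^(-λ)×λ^k/k!
= e^(-3.9) × 3.9^6 / 6!
≈ 0.02024191145 × 3518.743761 / 720 ≈ 0.098925

P(X=6) ≈ 0.098925 ≈ 9.89%


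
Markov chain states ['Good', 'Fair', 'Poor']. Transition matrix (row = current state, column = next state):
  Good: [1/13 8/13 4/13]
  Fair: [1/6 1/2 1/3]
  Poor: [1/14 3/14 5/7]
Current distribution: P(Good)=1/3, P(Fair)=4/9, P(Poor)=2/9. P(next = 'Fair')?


P(next=Fair) = Σᵢ P(now=i)×P(i→Fair)
= 1/3×8/13 + 4/9×1/2 + 2/9×3/14
= 8/39 + 2/9 + 1/21 = 389/819

P = 389/819 ≈ 0.4750


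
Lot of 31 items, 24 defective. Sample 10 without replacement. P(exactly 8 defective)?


Hypergeometric: C(24,8)×C(7,2)/C(31,10)
= 735471×21/44352165 = 20349/58435

P(X=8) = 20349/58435 ≈ 34.82%


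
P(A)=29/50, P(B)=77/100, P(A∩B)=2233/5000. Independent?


P(A)×P(B) = 2233/5000
P(A∩B) = 2233/5000
Equal ✓ → Independent

Yes, independent


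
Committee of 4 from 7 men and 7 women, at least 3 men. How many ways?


Count by #men:
  3M,1W: C(7,3)×C(7,1)=245
  4M,0W: C(7,4)×C(7,0)=35
Total = 280

280


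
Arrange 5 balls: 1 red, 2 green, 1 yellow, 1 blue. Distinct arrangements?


5!/(1!×2!×1!×1!) = 60

60


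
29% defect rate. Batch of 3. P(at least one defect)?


P(all good) = (71/100)^3 = 357911/1000000
P(≥1 defect) = 642089/1000000

P = 642089/1000000 ≈ 64.21%


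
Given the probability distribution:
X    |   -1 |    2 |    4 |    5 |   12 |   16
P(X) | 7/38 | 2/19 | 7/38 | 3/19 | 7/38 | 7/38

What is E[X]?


E[X] = Σ x·P(X=x)
= (-1)×(7/38) + (2)×(2/19) + (4)×(7/38) + (5)×(3/19) + (12)×(7/38) + (16)×(7/38)
= 255/38

E[X] = 255/38


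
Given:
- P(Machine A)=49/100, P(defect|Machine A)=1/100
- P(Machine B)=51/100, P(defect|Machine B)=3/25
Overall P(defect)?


P(B) = Σ P(B|Aᵢ)×P(Aᵢ)
  1/100×49/100 = 49/10000
  3/25×51/100 = 153/2500
Sum = 661/10000

P(defect) = 661/10000 ≈ 6.61%


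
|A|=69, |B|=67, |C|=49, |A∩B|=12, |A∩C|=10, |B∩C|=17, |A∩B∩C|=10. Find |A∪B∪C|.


|A∪B∪C| = 69+67+49-12-10-17+10 = 156

|A∪B∪C| = 156


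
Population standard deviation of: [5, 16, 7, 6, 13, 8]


Mean = 55/6
  (5-55/6)²=625/36
  (16-55/6)²=1681/36
  (7-55/6)²=169/36
  (6-55/6)²=361/36
  (13-55/6)²=529/36
  (8-55/6)²=49/36
Σ(x-μ)² = 569/6
σ² = (569/6)/6 = 569/36

σ = √(569/36) ≈ 3.9756


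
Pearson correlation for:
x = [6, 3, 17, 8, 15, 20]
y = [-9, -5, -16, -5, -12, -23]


n=6, Σx=69, Σy=-70, Σxy=-1021, Σx²=1023, Σy²=1060
r = (6×(-1021) - 69×(-70))/√((6×1023 - 69²)(6×1060 - (-70)²))
= -1296/√(1377×1460) = -1296/√2010420 ≈ -1296/1417.8928 ≈ -0.9140

r ≈ -0.9140


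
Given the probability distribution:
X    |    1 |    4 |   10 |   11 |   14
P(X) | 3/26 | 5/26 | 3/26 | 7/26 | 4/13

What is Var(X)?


E[X] = 121/13
E[X²] = 1399/13
Var(X) = E[X²] - (E[X])² = 1399/13 - 14641/169 = 3546/169

Var(X) = 3546/169 ≈ 20.9822


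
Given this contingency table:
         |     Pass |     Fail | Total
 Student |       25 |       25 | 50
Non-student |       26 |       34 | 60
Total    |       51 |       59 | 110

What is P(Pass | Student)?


P(Pass | Student) = 25/(25+25) = 25/50 = 1/2

P(Pass|Student) = 1/2 ≈ 50.00%


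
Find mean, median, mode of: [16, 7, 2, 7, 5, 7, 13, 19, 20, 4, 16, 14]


Sorted: [2, 4, 5, 7, 7, 7, 13, 14, 16, 16, 19, 20]
Mean = 130/12 = 65/6
Median = 10
Freq: {16: 2, 7: 3, 2: 1, 5: 1, 13: 1, 19: 1, 20: 1, 4: 1, 14: 1}
Mode: [7]

Mean=65/6, Median=10, Mode=7


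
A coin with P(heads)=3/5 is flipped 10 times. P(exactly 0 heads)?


Binomial: P(X=0) = C(10,0)×p^0×(1-p)^10
= 1 × 1 × 1024/9765625 = 1024/9765625

P(X=0) = 1024/9765625 ≈ 0.01%


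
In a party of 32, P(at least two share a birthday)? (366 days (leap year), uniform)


P(all different) = Π(366-i)/366 for i=0..31
= 0.247626
P(match) = 1 - 0.247626 = 0.752374

P ≈ 0.7524 ≈ 75.24%


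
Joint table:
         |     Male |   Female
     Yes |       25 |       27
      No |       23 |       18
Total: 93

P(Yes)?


P(Yes) = (25+27)/93 = 52/93

P(Yes) = 52/93 ≈ 55.91%


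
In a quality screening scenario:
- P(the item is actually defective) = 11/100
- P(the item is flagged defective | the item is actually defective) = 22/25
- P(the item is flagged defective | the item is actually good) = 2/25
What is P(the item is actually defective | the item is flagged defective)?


Using Bayes' theorem:
P(A|B) = P(B|A)·P(A) / P(B)

P(the item is flagged defective) = 22/25 × 11/100 + 2/25 × 89/100
= 121/1250 + 89/1250 = 21/125

P(the item is actually defective|the item is flagged defective) = (121/1250) / (21/125) = 121/210

P(the item is actually defective|the item is flagged defective) = 121/210 ≈ 57.62%


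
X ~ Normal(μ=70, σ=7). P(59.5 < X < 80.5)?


z₁=(59.5-70)/7=-1.5, z₂=(80.5-70)/7=1.5
P = Φ(1.5) - Φ(-1.5) = 0.933193 - 0.066807 = 0.866386 ≈ 0.8664

P(59.5 < X < 80.5) ≈ 0.8664


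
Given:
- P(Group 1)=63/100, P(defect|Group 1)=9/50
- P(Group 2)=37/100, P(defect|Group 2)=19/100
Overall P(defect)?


P(B) = Σ P(B|Aᵢ)×P(Aᵢ)
  9/50×63/100 = 567/5000
  19/100×37/100 = 703/10000
Sum = 1837/10000

P(defect) = 1837/10000 ≈ 18.37%


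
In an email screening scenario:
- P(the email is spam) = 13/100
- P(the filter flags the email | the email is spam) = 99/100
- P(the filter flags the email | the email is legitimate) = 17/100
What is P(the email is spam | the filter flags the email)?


Using Bayes' theorem:
P(A|B) = P(B|A)·P(A) / P(B)

P(the filter flags the email) = 99/100 × 13/100 + 17/100 × 87/100
= 1287/10000 + 1479/10000 = 1383/5000

P(the email is spam|the filter flags the email) = (1287/10000) / (1383/5000) = 429/922

P(the email is spam|the filter flags the email) = 429/922 ≈ 46.53%


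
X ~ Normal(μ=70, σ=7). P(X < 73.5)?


z = (73.5-70)/7 = 0.5
P(Z < 0.5) = 0.6915

P(X < 73.5) ≈ 0.6915


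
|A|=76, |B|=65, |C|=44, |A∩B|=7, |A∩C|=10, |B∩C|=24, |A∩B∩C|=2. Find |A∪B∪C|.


|A∪B∪C| = 76+65+44-7-10-24+2 = 146

|A∪B∪C| = 146


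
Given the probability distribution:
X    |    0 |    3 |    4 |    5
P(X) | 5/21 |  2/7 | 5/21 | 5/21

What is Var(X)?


E[X] = 3
E[X²] = 37/3
Var(X) = E[X²] - (E[X])² = 37/3 - 9 = 10/3

Var(X) = 10/3 ≈ 3.3333


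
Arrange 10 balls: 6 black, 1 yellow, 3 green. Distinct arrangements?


10!/(6!×1!×3!) = 840

840


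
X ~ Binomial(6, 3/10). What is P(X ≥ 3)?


P(X ≥ 3) = Σ P(X=i) for i=3..6
P(X=3) = 9261/50000
P(X=4) = 11907/200000
P(X=5) = 5103/500000
P(X=6) = 729/1000000
Sum = 25569/100000

P(X ≥ 3) = 25569/100000 ≈ 25.57%


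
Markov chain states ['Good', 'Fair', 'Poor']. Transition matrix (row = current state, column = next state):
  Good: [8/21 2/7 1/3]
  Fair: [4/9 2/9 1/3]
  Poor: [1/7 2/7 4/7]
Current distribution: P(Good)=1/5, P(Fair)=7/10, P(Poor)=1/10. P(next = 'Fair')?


P(next=Fair) = Σᵢ P(now=i)×P(i→Fair)
= 1/5×2/7 + 7/10×2/9 + 1/10×2/7
= 2/35 + 7/45 + 1/35 = 76/315

P = 76/315 ≈ 0.2413


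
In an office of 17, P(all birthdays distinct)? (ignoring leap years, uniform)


P(all different) = Π(365-i)/365 for i=0..16
= (365/365)×(364/365)×...×(349/365)
= 0.684992

P ≈ 0.6850 ≈ 68.50%


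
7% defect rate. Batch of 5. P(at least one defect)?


P(all good) = (93/100)^5 = 6956883693/10000000000
P(≥1 defect) = 3043116307/10000000000

P = 3043116307/10000000000 ≈ 30.43%


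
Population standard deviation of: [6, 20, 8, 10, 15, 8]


Mean = 67/6
  (6-67/6)²=961/36
  (20-67/6)²=2809/36
  (8-67/6)²=361/36
  (10-67/6)²=49/36
  (15-67/6)²=529/36
  (8-67/6)²=361/36
Σ(x-μ)² = 845/6
σ² = (845/6)/6 = 845/36

σ = √(845/36) ≈ 4.8448


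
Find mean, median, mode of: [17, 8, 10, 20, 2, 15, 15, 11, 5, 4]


Sorted: [2, 4, 5, 8, 10, 11, 15, 15, 17, 20]
Mean = 107/10
Median = 21/2
Freq: {17: 1, 8: 1, 10: 1, 20: 1, 2: 1, 15: 2, 11: 1, 5: 1, 4: 1}
Mode: [15]

Mean=107/10, Median=21/2, Mode=15


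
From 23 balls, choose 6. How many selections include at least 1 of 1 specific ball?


Complement: C(23,6) - C(22,6) = 100947 - 74613 = 26334

26334


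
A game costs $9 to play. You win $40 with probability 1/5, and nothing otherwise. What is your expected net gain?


E[gain] = (40-9)×1/5 + (-9)×4/5
= 31/5 - 36/5 = -1

Expected net gain = $-1 ≈ $-1.00


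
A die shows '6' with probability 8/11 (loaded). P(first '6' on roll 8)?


Geometric: P(X=8) = (1-p)^(k-1)×p = (3/11)^7×8/11 = 17496/214358881

P(X=8) = 17496/214358881 ≈ 0.01%


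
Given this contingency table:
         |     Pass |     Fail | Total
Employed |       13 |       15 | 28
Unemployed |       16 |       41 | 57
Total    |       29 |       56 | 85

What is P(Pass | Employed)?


P(Pass | Employed) = 13/(13+15) = 13/28

P(Pass|Employed) = 13/28 ≈ 46.43%


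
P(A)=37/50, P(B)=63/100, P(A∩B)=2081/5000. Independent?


P(A)×P(B) = 2331/5000
P(A∩B) = 2081/5000
Not equal → NOT independent

No, not independent


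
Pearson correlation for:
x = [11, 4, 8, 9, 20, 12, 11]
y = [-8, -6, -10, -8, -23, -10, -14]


n=7, Σx=75, Σy=-79, Σxy=-998, Σx²=947, Σy²=1089
r = (7×(-998) - 75×(-79))/√((7×947 - 75²)(7×1089 - (-79)²))
= -1061/√(1004×1382) = -1061/√1387528 ≈ -1061/1177.9338 ≈ -0.9007

r ≈ -0.9007


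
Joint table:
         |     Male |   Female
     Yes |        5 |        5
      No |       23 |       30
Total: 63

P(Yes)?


P(Yes) = (5+5)/63 = 10/63

P(Yes) = 10/63 ≈ 15.87%


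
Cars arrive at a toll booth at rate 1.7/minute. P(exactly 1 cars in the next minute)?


Poisson(λ=1.7): P(X=1) = e^(-λ)×λ^k/k!
= e^(-1.7) × 1.7^1 / 1!
≈ 0.1826835241 × 1.7 / 1 ≈ 0.310562

P(X=1) ≈ 0.310562 ≈ 31.06%


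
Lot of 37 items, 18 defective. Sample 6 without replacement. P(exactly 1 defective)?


Hypergeometric: C(18,1)×C(19,5)/C(37,6)
= 18×11628/2324784 = 513/5698

P(X=1) = 513/5698 ≈ 9.00%


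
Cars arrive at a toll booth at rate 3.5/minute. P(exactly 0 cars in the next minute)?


Poisson(λ=3.5): P(X=0) = e^(-λ)×λ^k/k!
= e^(-3.5) × 3.5^0 / 0!
≈ 0.03019738342 × 1 / 1 ≈ 0.030197

P(X=0) ≈ 0.030197 ≈ 3.02%


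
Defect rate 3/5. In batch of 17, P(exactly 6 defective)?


Binomial: P(X=6) = C(17,6)×p^6×(1-p)^11
= 12376 × 729/15625 × 2048/48828125 = 18477268992/762939453125

P(X=6) = 18477268992/762939453125 ≈ 2.42%


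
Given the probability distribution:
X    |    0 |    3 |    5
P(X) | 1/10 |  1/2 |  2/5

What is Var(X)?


E[X] = 7/2
E[X²] = 29/2
Var(X) = E[X²] - (E[X])² = 29/2 - 49/4 = 9/4

Var(X) = 9/4 ≈ 2.2500


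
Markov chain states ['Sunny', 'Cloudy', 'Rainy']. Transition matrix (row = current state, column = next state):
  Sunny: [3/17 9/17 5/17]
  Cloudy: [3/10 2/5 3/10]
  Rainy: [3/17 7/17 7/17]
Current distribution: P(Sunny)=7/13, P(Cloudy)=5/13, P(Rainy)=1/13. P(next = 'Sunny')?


P(next=Sunny) = Σᵢ P(now=i)×P(i→Sunny)
= 7/13×3/17 + 5/13×3/10 + 1/13×3/17
= 21/221 + 3/26 + 3/221 = 99/442

P = 99/442 ≈ 0.2240


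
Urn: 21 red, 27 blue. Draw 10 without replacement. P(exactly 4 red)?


Hypergeometric: C(21,4)×C(27,6)/C(48,10)
= 5985×296010/6540715896 = 89775/331444

P(X=4) = 89775/331444 ≈ 27.09%


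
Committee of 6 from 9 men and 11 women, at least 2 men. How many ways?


Count by #men:
  2M,4W: C(9,2)×C(11,4)=11880
  3M,3W: C(9,3)×C(11,3)=13860
  4M,2W: C(9,4)×C(11,2)=6930
  5M,1W: C(9,5)×C(11,1)=1386
  6M,0W: C(9,6)×C(11,0)=84
Total = 34140

34140


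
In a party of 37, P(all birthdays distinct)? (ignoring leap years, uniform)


P(all different) = Π(365-i)/365 for i=0..36
= (365/365)×(364/365)×...×(329/365)
= 0.151266

P ≈ 0.1513 ≈ 15.13%


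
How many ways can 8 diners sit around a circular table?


Circular arrangements of 8 distinct objects: fix one position to break rotational symmetry.
(n-1)! = 7! = 5040

5040


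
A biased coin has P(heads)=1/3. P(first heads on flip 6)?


Geometric: P(X=6) = (1-p)^(k-1)×p = (2/3)^5×1/3 = 32/729

P(X=6) = 32/729 ≈ 4.39%


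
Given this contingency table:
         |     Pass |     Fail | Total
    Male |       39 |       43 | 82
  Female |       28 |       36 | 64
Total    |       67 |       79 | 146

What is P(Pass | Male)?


P(Pass | Male) = 39/(39+43) = 39/82

P(Pass|Male) = 39/82 ≈ 47.56%


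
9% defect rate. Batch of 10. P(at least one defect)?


P(all good) = (91/100)^10 = 38941611811810745401/100000000000000000000
P(≥1 defect) = 61058388188189254599/100000000000000000000

P = 61058388188189254599/100000000000000000000 ≈ 61.06%


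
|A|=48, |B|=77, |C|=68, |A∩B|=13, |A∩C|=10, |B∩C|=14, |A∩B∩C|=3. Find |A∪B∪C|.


|A∪B∪C| = 48+77+68-13-10-14+3 = 159

|A∪B∪C| = 159


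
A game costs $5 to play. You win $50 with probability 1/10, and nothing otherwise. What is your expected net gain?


E[gain] = (50-5)×1/10 + (-5)×9/10
= 9/2 - 9/2 = 0

Expected net gain = $0 ≈ $0.00


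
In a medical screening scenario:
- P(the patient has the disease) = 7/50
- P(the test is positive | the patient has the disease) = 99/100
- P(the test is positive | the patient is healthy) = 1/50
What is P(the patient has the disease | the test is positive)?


Using Bayes' theorem:
P(A|B) = P(B|A)·P(A) / P(B)

P(the test is positive) = 99/100 × 7/50 + 1/50 × 43/50
= 693/5000 + 43/2500 = 779/5000

P(the patient has the disease|the test is positive) = (693/5000) / (779/5000) = 693/779

P(the patient has the disease|the test is positive) = 693/779 ≈ 88.96%


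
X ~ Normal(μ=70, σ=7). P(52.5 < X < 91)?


z₁=(52.5-70)/7=-2.5, z₂=(91-70)/7=3.0
P = Φ(3.0) - Φ(-2.5) = 0.998650 - 0.006210 = 0.992440 ≈ 0.9924

P(52.5 < X < 91) ≈ 0.9924


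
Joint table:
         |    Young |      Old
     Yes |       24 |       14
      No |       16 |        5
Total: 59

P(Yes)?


P(Yes) = (24+14)/59 = 38/59

P(Yes) = 38/59 ≈ 64.41%


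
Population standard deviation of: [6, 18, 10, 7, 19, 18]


Mean = 78/6 = 13
  (6-13)²=49
  (18-13)²=25
  (10-13)²=9
  (7-13)²=36
  (19-13)²=36
  (18-13)²=25
Σ(x-μ)² = 180
σ² = 180/6 = 30

σ = √(30) ≈ 5.4772


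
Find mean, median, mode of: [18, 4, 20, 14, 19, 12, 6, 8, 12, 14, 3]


Sorted: [3, 4, 6, 8, 12, 12, 14, 14, 18, 19, 20]
Mean = 130/11
Median = 12
Freq: {18: 1, 4: 1, 20: 1, 14: 2, 19: 1, 12: 2, 6: 1, 8: 1, 3: 1}
Mode: [12, 14]

Mean=130/11, Median=12, Mode=[12, 14]


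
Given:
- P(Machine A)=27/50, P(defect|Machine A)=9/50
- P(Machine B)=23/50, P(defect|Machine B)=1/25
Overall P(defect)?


P(B) = Σ P(B|Aᵢ)×P(Aᵢ)
  9/50×27/50 = 243/2500
  1/25×23/50 = 23/1250
Sum = 289/2500

P(defect) = 289/2500 ≈ 11.56%


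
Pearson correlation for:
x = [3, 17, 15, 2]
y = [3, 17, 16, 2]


n=4, Σx=37, Σy=38, Σxy=542, Σx²=527, Σy²=558
r = (4×542 - 37×38)/√((4×527 - 37²)(4×558 - 38²))
= 762/√(739×788) = 762/√582332 ≈ 762/763.1068 ≈ 0.9985

r ≈ 0.9985


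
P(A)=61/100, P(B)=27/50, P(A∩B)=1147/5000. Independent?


P(A)×P(B) = 1647/5000
P(A∩B) = 1147/5000
Not equal → NOT independent

No, not independent


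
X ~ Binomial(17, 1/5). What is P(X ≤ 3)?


P(X ≤ 3) = Σ P(X=i) for i=0..3
P(X=0) = 17179869184/762939453125
P(X=1) = 73014444032/762939453125
P(X=2) = 146028888064/762939453125
P(X=3) = 36507222016/152587890625
Sum = 83751862272/152587890625

P(X ≤ 3) = 83751862272/152587890625 ≈ 54.89%


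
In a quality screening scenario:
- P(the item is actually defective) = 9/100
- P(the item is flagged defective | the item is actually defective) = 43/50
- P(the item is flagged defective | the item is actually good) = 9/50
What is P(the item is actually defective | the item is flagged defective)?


Using Bayes' theorem:
P(A|B) = P(B|A)·P(A) / P(B)

P(the item is flagged defective) = 43/50 × 9/100 + 9/50 × 91/100
= 387/5000 + 819/5000 = 603/2500

P(the item is actually defective|the item is flagged defective) = (387/5000) / (603/2500) = 43/134

P(the item is actually defective|the item is flagged defective) = 43/134 ≈ 32.09%


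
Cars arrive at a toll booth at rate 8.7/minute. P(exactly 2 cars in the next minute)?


Poisson(λ=8.7): P(X=2) = e^(-λ)×λ^k/k!
= e^(-8.7) × 8.7^2 / 2!
≈ 0.000166585811 × 75.69 / 2 ≈ 0.006304

P(X=2) ≈ 0.006304 ≈ 0.63%


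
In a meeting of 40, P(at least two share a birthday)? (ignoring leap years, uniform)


P(all different) = Π(365-i)/365 for i=0..39
= 0.108768
P(match) = 1 - 0.108768 = 0.891232

P ≈ 0.8912 ≈ 89.12%


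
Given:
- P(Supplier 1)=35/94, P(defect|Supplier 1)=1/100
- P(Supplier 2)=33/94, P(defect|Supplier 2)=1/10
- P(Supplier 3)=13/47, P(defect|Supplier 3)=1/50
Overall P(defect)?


P(B) = Σ P(B|Aᵢ)×P(Aᵢ)
  1/100×35/94 = 7/1880
  1/10×33/94 = 33/940
  1/50×13/47 = 13/2350
Sum = 417/9400

P(defect) = 417/9400 ≈ 4.44%


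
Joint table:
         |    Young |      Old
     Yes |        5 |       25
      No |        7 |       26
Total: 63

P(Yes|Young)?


P(Yes|Young) = 5/(5+7) = 5/12

P = 5/12 ≈ 41.67%


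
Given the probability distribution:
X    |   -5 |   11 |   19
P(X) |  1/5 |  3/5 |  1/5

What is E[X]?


E[X] = Σ x·P(X=x)
= (-5)×(1/5) + (11)×(3/5) + (19)×(1/5)
= 47/5

E[X] = 47/5


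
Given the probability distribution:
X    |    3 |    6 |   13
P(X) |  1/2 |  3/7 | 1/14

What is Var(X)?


E[X] = 5
E[X²] = 32
Var(X) = E[X²] - (E[X])² = 32 - 25 = 7

Var(X) = 7 ≈ 7.0000


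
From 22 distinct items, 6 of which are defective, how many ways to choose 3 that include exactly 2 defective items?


Choose 2 of the 6 defective items and 1 of the other 16 items:
C(6,2)×C(16,1) = 15×16 = 240

240


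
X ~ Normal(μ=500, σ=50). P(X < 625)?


z = (625-500)/50 = 2.5
P(Z < 2.5) = 0.9938

P(X < 625) ≈ 0.9938


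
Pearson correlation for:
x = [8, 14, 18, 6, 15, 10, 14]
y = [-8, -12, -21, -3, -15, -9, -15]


n=7, Σx=85, Σy=-83, Σxy=-1153, Σx²=1141, Σy²=1189
r = (7×(-1153) - 85×(-83))/√((7×1141 - 85²)(7×1189 - (-83)²))
= -1016/√(762×1434) = -1016/√1092708 ≈ -1016/1045.3267 ≈ -0.9719

r ≈ -0.9719


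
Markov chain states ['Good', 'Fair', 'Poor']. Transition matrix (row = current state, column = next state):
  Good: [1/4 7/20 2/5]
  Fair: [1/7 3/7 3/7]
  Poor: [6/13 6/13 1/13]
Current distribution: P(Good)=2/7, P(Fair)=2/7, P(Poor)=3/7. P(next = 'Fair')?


P(next=Fair) = Σᵢ P(now=i)×P(i→Fair)
= 2/7×7/20 + 2/7×3/7 + 3/7×6/13
= 1/10 + 6/49 + 18/91 = 2677/6370

P = 2677/6370 ≈ 0.4203


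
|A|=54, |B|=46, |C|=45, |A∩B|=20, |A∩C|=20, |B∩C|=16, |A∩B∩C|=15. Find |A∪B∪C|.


|A∪B∪C| = 54+46+45-20-20-16+15 = 104

|A∪B∪C| = 104


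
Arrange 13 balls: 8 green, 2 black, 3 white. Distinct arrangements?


13!/(8!×2!×3!) = 12870

12870


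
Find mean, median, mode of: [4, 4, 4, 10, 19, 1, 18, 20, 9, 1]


Sorted: [1, 1, 4, 4, 4, 9, 10, 18, 19, 20]
Mean = 90/10 = 9
Median = 13/2
Freq: {4: 3, 10: 1, 19: 1, 1: 2, 18: 1, 20: 1, 9: 1}
Mode: [4]

Mean=9, Median=13/2, Mode=4


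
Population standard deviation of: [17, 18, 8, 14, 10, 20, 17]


Mean = 104/7
  (17-104/7)²=225/49
  (18-104/7)²=484/49
  (8-104/7)²=2304/49
  (14-104/7)²=36/49
  (10-104/7)²=1156/49
  (20-104/7)²=1296/49
  (17-104/7)²=225/49
Σ(x-μ)² = 818/7
σ² = (818/7)/7 = 818/49

σ = √(818/49) ≈ 4.0858


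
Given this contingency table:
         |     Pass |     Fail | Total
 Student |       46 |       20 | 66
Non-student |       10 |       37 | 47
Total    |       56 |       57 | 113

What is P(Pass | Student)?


P(Pass | Student) = 46/(46+20) = 46/66 = 23/33

P(Pass|Student) = 23/33 ≈ 69.70%


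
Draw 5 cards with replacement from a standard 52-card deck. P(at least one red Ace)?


P(not a red Ace) = 50/52 = 25/26
P(none in 5 draws) = (25/26)^5 = 9765625/11881376
P(≥1 red Ace) = 1 - 9765625/11881376 = 2115751/11881376

P = 2115751/11881376 ≈ 17.81%


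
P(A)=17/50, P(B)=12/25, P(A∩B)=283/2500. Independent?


P(A)×P(B) = 102/625
P(A∩B) = 283/2500
Not equal → NOT independent

No, not independent


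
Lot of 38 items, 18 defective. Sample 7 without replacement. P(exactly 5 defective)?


Hypergeometric: C(18,5)×C(20,2)/C(38,7)
= 8568×190/12620256 = 105/814

P(X=5) = 105/814 ≈ 12.90%


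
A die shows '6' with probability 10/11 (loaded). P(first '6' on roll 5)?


Geometric: P(X=5) = (1-p)^(k-1)×p = (1/11)^4×10/11 = 10/161051

P(X=5) = 10/161051 ≈ 0.01%


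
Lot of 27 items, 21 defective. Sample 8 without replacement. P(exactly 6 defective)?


Hypergeometric: C(21,6)×C(6,2)/C(27,8)
= 54264×15/2220075 = 18088/49335

P(X=6) = 18088/49335 ≈ 36.66%


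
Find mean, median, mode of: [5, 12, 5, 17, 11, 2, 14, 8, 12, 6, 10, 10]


Sorted: [2, 5, 5, 6, 8, 10, 10, 11, 12, 12, 14, 17]
Mean = 112/12 = 28/3
Median = 10
Freq: {5: 2, 12: 2, 17: 1, 11: 1, 2: 1, 14: 1, 8: 1, 6: 1, 10: 2}
Mode: [5, 10, 12]

Mean=28/3, Median=10, Mode=[5, 10, 12]


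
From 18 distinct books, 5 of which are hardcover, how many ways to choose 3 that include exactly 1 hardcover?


Choose 1 of the 5 hardcovers and 2 of the other 13 books:
C(5,1)×C(13,2) = 5×78 = 390

390


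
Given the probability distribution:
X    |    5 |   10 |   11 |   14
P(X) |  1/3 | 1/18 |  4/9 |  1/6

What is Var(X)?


E[X] = 85/9
E[X²] = 301/3
Var(X) = E[X²] - (E[X])² = 301/3 - 7225/81 = 902/81

Var(X) = 902/81 ≈ 11.1358


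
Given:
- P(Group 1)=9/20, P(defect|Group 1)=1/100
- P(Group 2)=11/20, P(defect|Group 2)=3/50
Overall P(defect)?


P(B) = Σ P(B|Aᵢ)×P(Aᵢ)
  1/100×9/20 = 9/2000
  3/50×11/20 = 33/1000
Sum = 3/80

P(defect) = 3/80 ≈ 3.75%


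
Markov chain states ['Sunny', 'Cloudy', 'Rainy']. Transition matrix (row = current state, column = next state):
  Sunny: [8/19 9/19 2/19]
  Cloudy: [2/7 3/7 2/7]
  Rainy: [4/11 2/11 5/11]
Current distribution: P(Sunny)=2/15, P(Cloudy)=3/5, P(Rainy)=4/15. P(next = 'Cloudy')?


P(next=Cloudy) = Σᵢ P(now=i)×P(i→Cloudy)
= 2/15×9/19 + 3/5×3/7 + 4/15×2/11
= 6/95 + 9/35 + 8/165 = 8093/21945

P = 8093/21945 ≈ 0.3688


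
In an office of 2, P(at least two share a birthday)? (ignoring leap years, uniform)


P(all different) = Π(365-i)/365 for i=0..1
= 0.997260
P(match) = 1 - 0.997260 = 0.002740

P ≈ 0.0027 ≈ 0.27%


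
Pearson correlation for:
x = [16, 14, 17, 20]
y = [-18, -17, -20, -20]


n=4, Σx=67, Σy=-75, Σxy=-1266, Σx²=1141, Σy²=1413
r = (4×(-1266) - 67×(-75))/√((4×1141 - 67²)(4×1413 - (-75)²))
= -39/√(75×27) = -39/√2025 ≈ -39/45.0000 ≈ -0.8667

r ≈ -0.8667


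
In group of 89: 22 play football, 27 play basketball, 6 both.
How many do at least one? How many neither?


|A∪B| = 22+27-6 = 43
Neither = 89-43 = 46

At least one: 43; Neither: 46


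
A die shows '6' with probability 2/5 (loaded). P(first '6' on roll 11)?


Geometric: P(X=11) = (1-p)^(k-1)×p = (3/5)^10×2/5 = 118098/48828125

P(X=11) = 118098/48828125 ≈ 0.24%


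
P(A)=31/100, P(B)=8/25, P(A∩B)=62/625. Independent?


P(A)×P(B) = 62/625
P(A∩B) = 62/625
Equal ✓ → Independent

Yes, independent


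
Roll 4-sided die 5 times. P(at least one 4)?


P(no 4)^5 = (3/4)^5 = 243/1024
P(≥1) = 1 - 243/1024 = 781/1024

P = 781/1024 ≈ 76.27%


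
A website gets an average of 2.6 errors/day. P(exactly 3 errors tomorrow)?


Poisson(λ=2.6): P(X=3) = e^(-λ)×λ^k/k!
= e^(-2.6) × 2.6^3 / 3!
≈ 0.07427357821 × 17.576 / 6 ≈ 0.217572

P(X=3) ≈ 0.217572 ≈ 21.76%


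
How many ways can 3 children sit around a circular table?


Circular arrangements of 3 distinct objects: fix one position to break rotational symmetry.
(n-1)! = 2! = 2

2


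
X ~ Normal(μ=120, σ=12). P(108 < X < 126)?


z₁=(108-120)/12=-1.0, z₂=(126-120)/12=0.5
P = Φ(0.5) - Φ(-1.0) = 0.691462 - 0.158655 = 0.532807 ≈ 0.5328

P(108 < X < 126) ≈ 0.5328


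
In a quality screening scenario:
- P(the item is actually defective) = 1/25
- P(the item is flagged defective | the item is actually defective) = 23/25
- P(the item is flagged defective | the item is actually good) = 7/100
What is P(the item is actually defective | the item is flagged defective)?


Using Bayes' theorem:
P(A|B) = P(B|A)·P(A) / P(B)

P(the item is flagged defective) = 23/25 × 1/25 + 7/100 × 24/25
= 23/625 + 42/625 = 13/125

P(the item is actually defective|the item is flagged defective) = (23/625) / (13/125) = 23/65

P(the item is actually defective|the item is flagged defective) = 23/65 ≈ 35.38%


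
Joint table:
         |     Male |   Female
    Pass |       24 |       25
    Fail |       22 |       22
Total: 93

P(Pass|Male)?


P(Pass|Male) = 24/(24+22) = 24/46 = 12/23

P = 12/23 ≈ 52.17%


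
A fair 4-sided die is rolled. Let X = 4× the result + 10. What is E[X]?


E[die] = (1+4)/2 = 5/2
E[X] = 4×5/2 + 10 = 20

E[X] = 20


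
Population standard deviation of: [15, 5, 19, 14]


Mean = 53/4
  (15-53/4)²=49/16
  (5-53/4)²=1089/16
  (19-53/4)²=529/16
  (14-53/4)²=9/16
Σ(x-μ)² = 419/4
σ² = (419/4)/4 = 419/16

σ = √(419/16) ≈ 5.1174


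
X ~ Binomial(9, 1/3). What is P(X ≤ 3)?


P(X ≤ 3) = Σ P(X=i) for i=0..3
P(X=0) = 512/19683
P(X=1) = 256/2187
P(X=2) = 512/2187
P(X=3) = 1792/6561
Sum = 12800/19683

P(X ≤ 3) = 12800/19683 ≈ 65.03%


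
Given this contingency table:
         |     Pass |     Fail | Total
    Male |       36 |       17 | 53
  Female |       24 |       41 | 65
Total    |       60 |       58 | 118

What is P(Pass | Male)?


P(Pass | Male) = 36/(36+17) = 36/53

P(Pass|Male) = 36/53 ≈ 67.92%


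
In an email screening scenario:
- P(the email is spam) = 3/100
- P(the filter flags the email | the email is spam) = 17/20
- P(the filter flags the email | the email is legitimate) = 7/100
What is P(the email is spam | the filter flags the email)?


Using Bayes' theorem:
P(A|B) = P(B|A)·P(A) / P(B)

P(the filter flags the email) = 17/20 × 3/100 + 7/100 × 97/100
= 51/2000 + 679/10000 = 467/5000

P(the email is spam|the filter flags the email) = (51/2000) / (467/5000) = 255/934

P(the email is spam|the filter flags the email) = 255/934 ≈ 27.30%
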